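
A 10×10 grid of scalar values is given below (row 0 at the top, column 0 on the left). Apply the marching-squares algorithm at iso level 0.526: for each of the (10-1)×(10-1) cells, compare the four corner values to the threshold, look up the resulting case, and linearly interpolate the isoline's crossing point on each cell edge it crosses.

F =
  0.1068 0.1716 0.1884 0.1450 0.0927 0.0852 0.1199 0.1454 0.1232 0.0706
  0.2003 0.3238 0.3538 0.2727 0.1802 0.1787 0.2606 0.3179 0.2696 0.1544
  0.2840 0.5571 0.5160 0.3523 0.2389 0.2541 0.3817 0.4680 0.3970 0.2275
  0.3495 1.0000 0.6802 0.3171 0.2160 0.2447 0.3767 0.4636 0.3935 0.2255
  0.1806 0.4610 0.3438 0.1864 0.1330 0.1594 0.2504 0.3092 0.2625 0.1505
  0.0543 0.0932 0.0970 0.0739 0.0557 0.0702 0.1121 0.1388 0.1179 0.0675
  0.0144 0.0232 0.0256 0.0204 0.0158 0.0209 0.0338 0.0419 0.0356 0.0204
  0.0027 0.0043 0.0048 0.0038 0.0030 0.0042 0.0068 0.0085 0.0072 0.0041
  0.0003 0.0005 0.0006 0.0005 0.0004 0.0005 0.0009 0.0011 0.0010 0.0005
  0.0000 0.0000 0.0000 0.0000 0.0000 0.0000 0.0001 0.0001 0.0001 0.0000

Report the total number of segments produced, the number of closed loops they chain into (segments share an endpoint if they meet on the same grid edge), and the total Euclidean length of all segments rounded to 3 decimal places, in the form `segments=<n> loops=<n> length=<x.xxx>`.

cell (1,0): code 0100 → (1.867,1.000)–(2.000,0.886)
cell (1,1): code 1000 → (2.000,1.757)–(1.867,1.000)
cell (2,0): code 0110 → (2.000,0.886)–(3.000,0.271)
cell (2,1): code 1101 → (2.061,2.000)–(2.000,1.757)
cell (2,2): code 1000 → (3.000,2.425)–(2.061,2.000)
cell (3,0): code 0010 → (3.000,0.271)–(3.879,1.000)
cell (3,1): code 0011 → (3.879,1.000)–(3.458,2.000)
cell (3,2): code 0001 → (3.458,2.000)–(3.000,2.425)
total: 8 segments, chained into 1 closed loop(s), length Σ = 6.250964

segments=8 loops=1 length=6.251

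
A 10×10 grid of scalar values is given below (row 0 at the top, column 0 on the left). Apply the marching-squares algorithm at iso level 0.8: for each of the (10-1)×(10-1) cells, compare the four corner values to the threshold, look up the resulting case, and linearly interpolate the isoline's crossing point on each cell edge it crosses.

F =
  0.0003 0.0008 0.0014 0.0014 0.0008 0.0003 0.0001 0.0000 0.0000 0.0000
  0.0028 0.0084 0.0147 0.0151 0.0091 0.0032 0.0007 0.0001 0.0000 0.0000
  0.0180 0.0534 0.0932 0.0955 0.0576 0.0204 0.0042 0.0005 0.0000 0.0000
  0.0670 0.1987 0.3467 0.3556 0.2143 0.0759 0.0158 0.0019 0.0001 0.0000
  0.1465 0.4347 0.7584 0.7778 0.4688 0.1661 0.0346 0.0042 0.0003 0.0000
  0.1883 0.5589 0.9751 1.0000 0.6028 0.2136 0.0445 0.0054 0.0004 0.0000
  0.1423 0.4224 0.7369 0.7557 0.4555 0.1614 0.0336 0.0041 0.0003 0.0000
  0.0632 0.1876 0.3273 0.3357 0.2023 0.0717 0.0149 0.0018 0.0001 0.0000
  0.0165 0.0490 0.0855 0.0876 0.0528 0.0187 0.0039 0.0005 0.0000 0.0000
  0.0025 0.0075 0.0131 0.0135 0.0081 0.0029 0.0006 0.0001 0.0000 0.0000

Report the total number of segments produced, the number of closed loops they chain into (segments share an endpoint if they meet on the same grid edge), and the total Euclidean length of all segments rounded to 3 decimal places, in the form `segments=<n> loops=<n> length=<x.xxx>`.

cell (4,1): code 0100 → (4.192,2.000)–(5.000,1.579)
cell (4,2): code 1100 → (4.100,3.000)–(4.192,2.000)
cell (4,3): code 1000 → (5.000,3.504)–(4.100,3.000)
cell (5,1): code 0010 → (5.000,1.579)–(5.735,2.000)
cell (5,2): code 0011 → (5.735,2.000)–(5.819,3.000)
cell (5,3): code 0001 → (5.819,3.000)–(5.000,3.504)
total: 6 segments, chained into 1 closed loop(s), length Σ = 5.758159

segments=6 loops=1 length=5.758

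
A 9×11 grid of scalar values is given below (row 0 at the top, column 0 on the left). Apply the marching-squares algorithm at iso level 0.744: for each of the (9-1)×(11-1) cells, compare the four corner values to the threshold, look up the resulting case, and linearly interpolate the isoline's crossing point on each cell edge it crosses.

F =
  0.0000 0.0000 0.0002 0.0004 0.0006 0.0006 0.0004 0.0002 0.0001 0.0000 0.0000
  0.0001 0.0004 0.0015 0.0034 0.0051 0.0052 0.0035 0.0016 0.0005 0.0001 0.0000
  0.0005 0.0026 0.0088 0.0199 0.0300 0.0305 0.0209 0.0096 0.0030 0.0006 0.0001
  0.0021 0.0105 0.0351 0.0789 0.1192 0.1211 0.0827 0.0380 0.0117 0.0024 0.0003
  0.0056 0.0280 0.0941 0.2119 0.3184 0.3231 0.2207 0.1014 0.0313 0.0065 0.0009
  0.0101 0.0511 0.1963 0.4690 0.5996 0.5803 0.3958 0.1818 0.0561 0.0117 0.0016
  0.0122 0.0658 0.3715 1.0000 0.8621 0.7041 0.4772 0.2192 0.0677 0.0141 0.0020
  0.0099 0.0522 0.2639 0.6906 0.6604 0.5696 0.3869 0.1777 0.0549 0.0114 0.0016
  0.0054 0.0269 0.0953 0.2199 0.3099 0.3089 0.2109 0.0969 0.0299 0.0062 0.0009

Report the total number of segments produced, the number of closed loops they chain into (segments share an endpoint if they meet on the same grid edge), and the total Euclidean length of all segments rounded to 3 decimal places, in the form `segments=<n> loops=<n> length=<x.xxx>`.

cell (5,2): code 0100 → (5.518,3.000)–(6.000,2.593)
cell (5,3): code 1100 → (5.550,4.000)–(5.518,3.000)
cell (5,4): code 1000 → (6.000,4.747)–(5.550,4.000)
cell (6,2): code 0010 → (6.000,2.593)–(6.827,3.000)
cell (6,3): code 0011 → (6.827,3.000)–(6.586,4.000)
cell (6,4): code 0001 → (6.586,4.000)–(6.000,4.747)
total: 6 segments, chained into 1 closed loop(s), length Σ = 5.404651

segments=6 loops=1 length=5.405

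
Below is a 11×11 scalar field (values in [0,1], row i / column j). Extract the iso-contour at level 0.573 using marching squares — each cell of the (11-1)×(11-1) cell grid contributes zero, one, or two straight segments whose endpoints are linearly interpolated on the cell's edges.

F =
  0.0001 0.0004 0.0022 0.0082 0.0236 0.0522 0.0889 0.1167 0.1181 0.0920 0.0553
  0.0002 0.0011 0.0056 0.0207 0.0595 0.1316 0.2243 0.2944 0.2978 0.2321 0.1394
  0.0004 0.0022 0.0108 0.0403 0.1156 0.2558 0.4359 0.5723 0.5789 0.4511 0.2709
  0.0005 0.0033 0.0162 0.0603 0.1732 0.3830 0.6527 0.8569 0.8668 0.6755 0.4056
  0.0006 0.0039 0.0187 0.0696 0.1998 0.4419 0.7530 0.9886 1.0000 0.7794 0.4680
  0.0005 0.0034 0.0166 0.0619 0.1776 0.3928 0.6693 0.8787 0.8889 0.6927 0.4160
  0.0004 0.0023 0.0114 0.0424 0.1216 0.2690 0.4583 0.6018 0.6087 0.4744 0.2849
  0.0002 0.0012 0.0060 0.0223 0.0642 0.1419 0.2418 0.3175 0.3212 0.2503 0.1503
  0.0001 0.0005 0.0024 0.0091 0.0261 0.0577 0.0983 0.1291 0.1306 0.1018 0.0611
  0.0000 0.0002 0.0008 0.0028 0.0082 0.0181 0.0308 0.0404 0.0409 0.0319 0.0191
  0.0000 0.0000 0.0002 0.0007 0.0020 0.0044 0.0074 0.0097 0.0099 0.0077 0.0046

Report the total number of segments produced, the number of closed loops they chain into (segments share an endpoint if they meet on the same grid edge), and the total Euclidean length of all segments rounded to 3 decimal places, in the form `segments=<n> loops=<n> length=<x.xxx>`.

segments=18 loops=1 length=13.147

cell (1,7): code 0100 → (1.979,8.000)–(2.000,7.106)
cell (1,8): code 1000 → (2.000,8.046)–(1.979,8.000)
cell (2,5): code 0100 → (2.632,6.000)–(3.000,5.704)
cell (2,6): code 1100 → (2.002,7.000)–(2.632,6.000)
cell (2,7): code 1110 → (2.000,7.106)–(2.002,7.000)
cell (2,8): code 1101 → (2.543,9.000)–(2.000,8.046)
cell (2,9): code 1000 → (3.000,9.380)–(2.543,9.000)
cell (3,5): code 0110 → (3.000,5.704)–(4.000,5.421)
cell (3,9): code 1001 → (4.000,9.663)–(3.000,9.380)
cell (4,5): code 0110 → (4.000,5.421)–(5.000,5.652)
cell (4,9): code 1001 → (5.000,9.433)–(4.000,9.663)
cell (5,5): code 0010 → (5.000,5.652)–(5.456,6.000)
cell (5,6): code 0111 → (5.456,6.000)–(6.000,6.799)
cell (5,8): code 1011 → (6.000,8.266)–(5.548,9.000)
cell (5,9): code 0001 → (5.548,9.000)–(5.000,9.433)
cell (6,6): code 0010 → (6.000,6.799)–(6.101,7.000)
cell (6,7): code 0011 → (6.101,7.000)–(6.124,8.000)
cell (6,8): code 0001 → (6.124,8.000)–(6.000,8.266)
total: 18 segments, chained into 1 closed loop(s), length Σ = 13.146775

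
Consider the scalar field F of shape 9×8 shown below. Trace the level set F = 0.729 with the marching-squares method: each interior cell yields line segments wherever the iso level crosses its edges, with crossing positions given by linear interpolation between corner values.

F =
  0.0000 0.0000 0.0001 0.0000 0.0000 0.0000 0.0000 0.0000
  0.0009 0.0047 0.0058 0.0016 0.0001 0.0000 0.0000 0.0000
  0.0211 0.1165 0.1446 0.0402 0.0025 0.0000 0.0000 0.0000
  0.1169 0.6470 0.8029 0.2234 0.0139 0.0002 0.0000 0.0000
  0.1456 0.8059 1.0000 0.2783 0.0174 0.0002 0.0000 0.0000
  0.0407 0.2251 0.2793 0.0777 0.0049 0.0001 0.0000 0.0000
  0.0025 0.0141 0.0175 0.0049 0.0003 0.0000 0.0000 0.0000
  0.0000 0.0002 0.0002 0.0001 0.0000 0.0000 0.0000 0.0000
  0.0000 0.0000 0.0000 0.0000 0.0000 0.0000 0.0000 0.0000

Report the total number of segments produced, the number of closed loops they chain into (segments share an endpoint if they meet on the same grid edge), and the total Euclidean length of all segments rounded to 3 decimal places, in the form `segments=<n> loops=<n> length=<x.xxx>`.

segments=8 loops=1 length=4.659

cell (2,1): code 0100 → (2.888,2.000)–(3.000,1.526)
cell (2,2): code 1000 → (3.000,2.128)–(2.888,2.000)
cell (3,0): code 0100 → (3.516,1.000)–(4.000,0.884)
cell (3,1): code 1110 → (3.000,1.526)–(3.516,1.000)
cell (3,2): code 1001 → (4.000,2.376)–(3.000,2.128)
cell (4,0): code 0010 → (4.000,0.884)–(4.132,1.000)
cell (4,1): code 0011 → (4.132,1.000)–(4.376,2.000)
cell (4,2): code 0001 → (4.376,2.000)–(4.000,2.376)
total: 8 segments, chained into 1 closed loop(s), length Σ = 4.658933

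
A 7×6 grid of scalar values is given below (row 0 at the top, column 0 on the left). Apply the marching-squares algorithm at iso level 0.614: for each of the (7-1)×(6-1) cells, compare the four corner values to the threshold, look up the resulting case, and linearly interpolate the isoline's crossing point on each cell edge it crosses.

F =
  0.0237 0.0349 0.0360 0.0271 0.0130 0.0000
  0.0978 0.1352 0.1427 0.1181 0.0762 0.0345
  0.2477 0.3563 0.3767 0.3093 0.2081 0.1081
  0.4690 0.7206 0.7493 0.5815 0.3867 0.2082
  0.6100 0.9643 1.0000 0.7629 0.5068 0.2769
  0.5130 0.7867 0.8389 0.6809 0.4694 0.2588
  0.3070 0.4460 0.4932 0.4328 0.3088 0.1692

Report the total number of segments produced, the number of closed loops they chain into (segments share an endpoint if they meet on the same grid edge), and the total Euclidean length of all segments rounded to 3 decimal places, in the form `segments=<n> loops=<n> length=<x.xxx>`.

cell (2,0): code 0100 → (2.707,1.000)–(3.000,0.576)
cell (2,1): code 1100 → (2.637,2.000)–(2.707,1.000)
cell (2,2): code 1000 → (3.000,2.806)–(2.637,2.000)
cell (3,0): code 0110 → (3.000,0.576)–(4.000,0.011)
cell (3,2): code 1101 → (3.179,3.000)–(3.000,2.806)
cell (3,3): code 1000 → (4.000,3.581)–(3.179,3.000)
cell (4,0): code 0110 → (4.000,0.011)–(5.000,0.369)
cell (4,3): code 1001 → (5.000,3.316)–(4.000,3.581)
cell (5,0): code 0010 → (5.000,0.369)–(5.507,1.000)
cell (5,1): code 0011 → (5.507,1.000)–(5.651,2.000)
cell (5,2): code 0011 → (5.651,2.000)–(5.270,3.000)
cell (5,3): code 0001 → (5.270,3.000)–(5.000,3.316)
total: 12 segments, chained into 1 closed loop(s), length Σ = 10.222008

segments=12 loops=1 length=10.222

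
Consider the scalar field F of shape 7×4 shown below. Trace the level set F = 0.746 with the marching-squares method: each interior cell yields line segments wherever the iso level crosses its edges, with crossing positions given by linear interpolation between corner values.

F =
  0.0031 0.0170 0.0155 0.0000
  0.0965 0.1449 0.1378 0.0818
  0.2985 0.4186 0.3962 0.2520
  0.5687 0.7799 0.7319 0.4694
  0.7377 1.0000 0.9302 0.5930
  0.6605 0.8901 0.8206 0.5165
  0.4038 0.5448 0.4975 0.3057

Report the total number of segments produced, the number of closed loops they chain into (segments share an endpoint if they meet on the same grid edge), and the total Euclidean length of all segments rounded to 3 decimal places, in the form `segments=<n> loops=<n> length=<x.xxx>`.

segments=10 loops=1 length=7.772

cell (2,0): code 0100 → (2.906,1.000)–(3.000,0.839)
cell (2,1): code 1000 → (3.000,1.706)–(2.906,1.000)
cell (3,0): code 0110 → (3.000,0.839)–(4.000,0.032)
cell (3,1): code 1101 → (3.071,2.000)–(3.000,1.706)
cell (3,2): code 1000 → (4.000,2.546)–(3.071,2.000)
cell (4,0): code 0110 → (4.000,0.032)–(5.000,0.372)
cell (4,2): code 1001 → (5.000,2.245)–(4.000,2.546)
cell (5,0): code 0010 → (5.000,0.372)–(5.417,1.000)
cell (5,1): code 0011 → (5.417,1.000)–(5.231,2.000)
cell (5,2): code 0001 → (5.231,2.000)–(5.000,2.245)
total: 10 segments, chained into 1 closed loop(s), length Σ = 7.772332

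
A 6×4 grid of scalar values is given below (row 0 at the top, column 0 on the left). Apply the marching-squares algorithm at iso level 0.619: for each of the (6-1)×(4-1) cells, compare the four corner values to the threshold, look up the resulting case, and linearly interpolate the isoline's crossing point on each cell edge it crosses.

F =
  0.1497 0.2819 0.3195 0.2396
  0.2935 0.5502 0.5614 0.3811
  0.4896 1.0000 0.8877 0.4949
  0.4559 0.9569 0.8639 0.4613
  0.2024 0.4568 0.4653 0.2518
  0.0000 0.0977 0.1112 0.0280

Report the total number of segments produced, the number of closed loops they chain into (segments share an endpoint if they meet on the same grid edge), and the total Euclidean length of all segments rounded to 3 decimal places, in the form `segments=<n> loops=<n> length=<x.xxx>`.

cell (1,0): code 0100 → (1.153,1.000)–(2.000,0.254)
cell (1,1): code 1100 → (1.177,2.000)–(1.153,1.000)
cell (1,2): code 1000 → (2.000,2.684)–(1.177,2.000)
cell (2,0): code 0110 → (2.000,0.254)–(3.000,0.326)
cell (2,2): code 1001 → (3.000,2.608)–(2.000,2.684)
cell (3,0): code 0010 → (3.000,0.326)–(3.676,1.000)
cell (3,1): code 0011 → (3.676,1.000)–(3.614,2.000)
cell (3,2): code 0001 → (3.614,2.000)–(3.000,2.608)
total: 8 segments, chained into 1 closed loop(s), length Σ = 8.026441

segments=8 loops=1 length=8.026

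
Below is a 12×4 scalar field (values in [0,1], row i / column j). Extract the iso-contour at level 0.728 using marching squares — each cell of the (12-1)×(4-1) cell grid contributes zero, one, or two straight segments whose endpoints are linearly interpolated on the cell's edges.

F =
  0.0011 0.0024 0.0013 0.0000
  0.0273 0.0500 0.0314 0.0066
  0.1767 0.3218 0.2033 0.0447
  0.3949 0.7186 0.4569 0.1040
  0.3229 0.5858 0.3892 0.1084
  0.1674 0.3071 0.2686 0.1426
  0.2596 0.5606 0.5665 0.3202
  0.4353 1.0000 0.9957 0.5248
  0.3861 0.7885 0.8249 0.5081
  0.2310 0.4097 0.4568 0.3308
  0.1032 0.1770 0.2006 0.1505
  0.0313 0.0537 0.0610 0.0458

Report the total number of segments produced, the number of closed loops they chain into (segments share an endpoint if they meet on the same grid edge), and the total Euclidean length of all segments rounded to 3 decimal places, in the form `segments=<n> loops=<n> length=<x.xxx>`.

cell (6,0): code 0100 → (6.381,1.000)–(7.000,0.518)
cell (6,1): code 1100 → (6.376,2.000)–(6.381,1.000)
cell (6,2): code 1000 → (7.000,2.568)–(6.376,2.000)
cell (7,0): code 0110 → (7.000,0.518)–(8.000,0.850)
cell (7,2): code 1001 → (8.000,2.306)–(7.000,2.568)
cell (8,0): code 0010 → (8.000,0.850)–(8.160,1.000)
cell (8,1): code 0011 → (8.160,1.000)–(8.263,2.000)
cell (8,2): code 0001 → (8.263,2.000)–(8.000,2.306)
total: 8 segments, chained into 1 closed loop(s), length Σ = 6.343890

segments=8 loops=1 length=6.344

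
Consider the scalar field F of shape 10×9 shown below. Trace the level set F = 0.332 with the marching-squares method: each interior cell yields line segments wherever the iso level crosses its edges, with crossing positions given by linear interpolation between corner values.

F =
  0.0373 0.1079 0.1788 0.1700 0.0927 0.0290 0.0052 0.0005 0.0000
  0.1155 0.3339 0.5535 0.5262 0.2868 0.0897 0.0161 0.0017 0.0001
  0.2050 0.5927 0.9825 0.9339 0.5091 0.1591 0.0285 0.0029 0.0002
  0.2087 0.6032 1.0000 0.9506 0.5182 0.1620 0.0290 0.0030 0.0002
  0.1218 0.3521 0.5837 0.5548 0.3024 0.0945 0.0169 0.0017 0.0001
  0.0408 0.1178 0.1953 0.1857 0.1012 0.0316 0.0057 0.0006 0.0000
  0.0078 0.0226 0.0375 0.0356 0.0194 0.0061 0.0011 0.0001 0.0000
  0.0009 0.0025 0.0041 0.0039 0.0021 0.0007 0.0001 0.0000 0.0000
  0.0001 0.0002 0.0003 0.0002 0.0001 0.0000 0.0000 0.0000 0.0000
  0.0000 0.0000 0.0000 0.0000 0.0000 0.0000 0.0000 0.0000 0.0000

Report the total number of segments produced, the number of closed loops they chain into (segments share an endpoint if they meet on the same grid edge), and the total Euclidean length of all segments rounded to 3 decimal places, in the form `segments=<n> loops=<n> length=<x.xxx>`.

segments=16 loops=1 length=13.265

cell (0,0): code 0100 → (0.992,1.000)–(1.000,0.991)
cell (0,1): code 1100 → (0.409,2.000)–(0.992,1.000)
cell (0,2): code 1100 → (0.455,3.000)–(0.409,2.000)
cell (0,3): code 1000 → (1.000,3.811)–(0.455,3.000)
cell (1,0): code 0110 → (1.000,0.991)–(2.000,0.328)
cell (1,3): code 1101 → (1.203,4.000)–(1.000,3.811)
cell (1,4): code 1000 → (2.000,4.506)–(1.203,4.000)
cell (2,0): code 0110 → (2.000,0.328)–(3.000,0.313)
cell (2,4): code 1001 → (3.000,4.523)–(2.000,4.506)
cell (3,0): code 0110 → (3.000,0.313)–(4.000,0.913)
cell (3,3): code 1011 → (4.000,3.883)–(3.863,4.000)
cell (3,4): code 0001 → (3.863,4.000)–(3.000,4.523)
cell (4,0): code 0010 → (4.000,0.913)–(4.086,1.000)
cell (4,1): code 0011 → (4.086,1.000)–(4.648,2.000)
cell (4,2): code 0011 → (4.648,2.000)–(4.604,3.000)
cell (4,3): code 0001 → (4.604,3.000)–(4.000,3.883)
total: 16 segments, chained into 1 closed loop(s), length Σ = 13.265215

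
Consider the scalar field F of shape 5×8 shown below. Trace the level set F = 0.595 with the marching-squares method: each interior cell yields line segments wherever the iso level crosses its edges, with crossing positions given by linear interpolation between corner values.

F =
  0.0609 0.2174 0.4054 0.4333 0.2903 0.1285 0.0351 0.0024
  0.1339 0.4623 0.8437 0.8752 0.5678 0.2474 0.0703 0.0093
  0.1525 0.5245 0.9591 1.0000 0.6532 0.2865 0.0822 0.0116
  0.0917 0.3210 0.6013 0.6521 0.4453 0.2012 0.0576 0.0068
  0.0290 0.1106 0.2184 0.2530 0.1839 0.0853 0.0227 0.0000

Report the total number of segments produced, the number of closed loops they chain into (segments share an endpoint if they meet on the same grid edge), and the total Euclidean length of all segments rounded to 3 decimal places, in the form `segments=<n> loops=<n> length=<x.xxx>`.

cell (0,1): code 0100 → (0.433,2.000)–(1.000,1.348)
cell (0,2): code 1100 → (0.366,3.000)–(0.433,2.000)
cell (0,3): code 1000 → (1.000,3.912)–(0.366,3.000)
cell (1,1): code 0110 → (1.000,1.348)–(2.000,1.162)
cell (1,3): code 1101 → (1.319,4.000)–(1.000,3.912)
cell (1,4): code 1000 → (2.000,4.159)–(1.319,4.000)
cell (2,1): code 0110 → (2.000,1.162)–(3.000,1.978)
cell (2,3): code 1011 → (3.000,3.276)–(2.280,4.000)
cell (2,4): code 0001 → (2.280,4.000)–(2.000,4.159)
cell (3,1): code 0010 → (3.000,1.978)–(3.016,2.000)
cell (3,2): code 0011 → (3.016,2.000)–(3.143,3.000)
cell (3,3): code 0001 → (3.143,3.000)–(3.000,3.276)
total: 12 segments, chained into 1 closed loop(s), length Σ = 9.004261

segments=12 loops=1 length=9.004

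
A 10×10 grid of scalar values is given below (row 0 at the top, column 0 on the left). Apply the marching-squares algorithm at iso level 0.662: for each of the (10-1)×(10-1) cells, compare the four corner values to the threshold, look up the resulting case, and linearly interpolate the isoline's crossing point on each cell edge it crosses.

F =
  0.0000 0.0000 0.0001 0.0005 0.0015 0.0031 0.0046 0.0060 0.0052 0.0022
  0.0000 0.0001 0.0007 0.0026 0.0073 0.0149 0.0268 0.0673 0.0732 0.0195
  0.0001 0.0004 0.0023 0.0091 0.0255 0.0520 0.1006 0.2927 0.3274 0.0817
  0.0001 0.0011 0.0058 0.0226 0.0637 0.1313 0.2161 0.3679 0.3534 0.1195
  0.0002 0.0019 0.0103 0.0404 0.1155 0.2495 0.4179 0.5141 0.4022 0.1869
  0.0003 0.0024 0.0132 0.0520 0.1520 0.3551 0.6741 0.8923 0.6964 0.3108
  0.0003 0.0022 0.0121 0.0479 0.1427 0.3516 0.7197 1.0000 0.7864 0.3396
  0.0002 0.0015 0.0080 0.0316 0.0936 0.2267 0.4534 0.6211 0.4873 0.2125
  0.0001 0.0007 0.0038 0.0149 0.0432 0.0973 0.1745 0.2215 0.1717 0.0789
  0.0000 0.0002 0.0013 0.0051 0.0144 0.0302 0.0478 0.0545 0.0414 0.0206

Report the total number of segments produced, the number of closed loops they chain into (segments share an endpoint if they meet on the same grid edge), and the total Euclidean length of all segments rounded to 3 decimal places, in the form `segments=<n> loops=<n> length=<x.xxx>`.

cell (4,5): code 0100 → (4.953,6.000)–(5.000,5.962)
cell (4,6): code 1100 → (4.391,7.000)–(4.953,6.000)
cell (4,7): code 1100 → (4.883,8.000)–(4.391,7.000)
cell (4,8): code 1000 → (5.000,8.089)–(4.883,8.000)
cell (5,5): code 0110 → (5.000,5.962)–(6.000,5.843)
cell (5,8): code 1001 → (6.000,8.278)–(5.000,8.089)
cell (6,5): code 0010 → (6.000,5.843)–(6.217,6.000)
cell (6,6): code 0011 → (6.217,6.000)–(6.892,7.000)
cell (6,7): code 0011 → (6.892,7.000)–(6.416,8.000)
cell (6,8): code 0001 → (6.416,8.000)–(6.000,8.278)
total: 10 segments, chained into 1 closed loop(s), length Σ = 7.576080

segments=10 loops=1 length=7.576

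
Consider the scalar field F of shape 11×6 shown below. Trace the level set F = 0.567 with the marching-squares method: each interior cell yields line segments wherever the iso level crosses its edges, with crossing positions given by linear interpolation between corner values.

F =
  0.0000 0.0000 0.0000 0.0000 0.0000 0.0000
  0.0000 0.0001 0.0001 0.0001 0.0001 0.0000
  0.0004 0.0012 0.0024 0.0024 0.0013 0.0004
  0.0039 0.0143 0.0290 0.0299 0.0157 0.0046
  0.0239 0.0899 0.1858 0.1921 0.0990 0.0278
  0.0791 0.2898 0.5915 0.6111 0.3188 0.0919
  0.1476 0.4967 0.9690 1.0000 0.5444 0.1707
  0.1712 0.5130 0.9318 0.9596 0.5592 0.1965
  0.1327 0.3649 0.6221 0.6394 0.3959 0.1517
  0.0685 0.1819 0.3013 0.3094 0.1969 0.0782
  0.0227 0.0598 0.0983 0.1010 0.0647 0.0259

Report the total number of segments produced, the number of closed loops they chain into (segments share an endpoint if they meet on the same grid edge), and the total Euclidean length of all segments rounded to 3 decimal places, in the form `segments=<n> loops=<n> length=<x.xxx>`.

cell (4,1): code 0100 → (4.940,2.000)–(5.000,1.919)
cell (4,2): code 1100 → (4.895,3.000)–(4.940,2.000)
cell (4,3): code 1000 → (5.000,3.151)–(4.895,3.000)
cell (5,1): code 0110 → (5.000,1.919)–(6.000,1.149)
cell (5,3): code 1001 → (6.000,3.950)–(5.000,3.151)
cell (6,1): code 0110 → (6.000,1.149)–(7.000,1.129)
cell (6,3): code 1001 → (7.000,3.981)–(6.000,3.950)
cell (7,1): code 0110 → (7.000,1.129)–(8.000,1.786)
cell (7,3): code 1001 → (8.000,3.297)–(7.000,3.981)
cell (8,1): code 0010 → (8.000,1.786)–(8.172,2.000)
cell (8,2): code 0011 → (8.172,2.000)–(8.219,3.000)
cell (8,3): code 0001 → (8.219,3.000)–(8.000,3.297)
total: 12 segments, chained into 1 closed loop(s), length Σ = 9.881954

segments=12 loops=1 length=9.882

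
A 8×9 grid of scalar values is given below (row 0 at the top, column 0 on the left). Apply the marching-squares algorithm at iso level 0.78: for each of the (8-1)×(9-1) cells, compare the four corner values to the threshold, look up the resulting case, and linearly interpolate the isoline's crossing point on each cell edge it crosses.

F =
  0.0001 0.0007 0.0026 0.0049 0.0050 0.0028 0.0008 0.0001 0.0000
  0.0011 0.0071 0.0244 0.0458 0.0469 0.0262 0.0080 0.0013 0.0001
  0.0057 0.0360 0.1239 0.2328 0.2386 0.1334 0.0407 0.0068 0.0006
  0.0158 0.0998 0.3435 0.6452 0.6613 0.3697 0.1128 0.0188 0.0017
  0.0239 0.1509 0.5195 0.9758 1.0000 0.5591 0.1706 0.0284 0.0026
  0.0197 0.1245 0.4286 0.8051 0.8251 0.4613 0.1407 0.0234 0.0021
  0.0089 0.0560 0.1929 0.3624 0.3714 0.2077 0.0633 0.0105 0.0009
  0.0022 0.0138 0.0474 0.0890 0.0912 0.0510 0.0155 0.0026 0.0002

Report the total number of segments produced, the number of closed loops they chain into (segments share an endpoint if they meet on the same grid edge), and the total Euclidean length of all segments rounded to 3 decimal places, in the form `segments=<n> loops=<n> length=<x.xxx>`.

cell (3,2): code 0100 → (3.408,3.000)–(4.000,2.571)
cell (3,3): code 1100 → (3.350,4.000)–(3.408,3.000)
cell (3,4): code 1000 → (4.000,4.499)–(3.350,4.000)
cell (4,2): code 0110 → (4.000,2.571)–(5.000,2.933)
cell (4,4): code 1001 → (5.000,4.124)–(4.000,4.499)
cell (5,2): code 0010 → (5.000,2.933)–(5.057,3.000)
cell (5,3): code 0011 → (5.057,3.000)–(5.099,4.000)
cell (5,4): code 0001 → (5.099,4.000)–(5.000,4.124)
total: 8 segments, chained into 1 closed loop(s), length Σ = 5.931070

segments=8 loops=1 length=5.931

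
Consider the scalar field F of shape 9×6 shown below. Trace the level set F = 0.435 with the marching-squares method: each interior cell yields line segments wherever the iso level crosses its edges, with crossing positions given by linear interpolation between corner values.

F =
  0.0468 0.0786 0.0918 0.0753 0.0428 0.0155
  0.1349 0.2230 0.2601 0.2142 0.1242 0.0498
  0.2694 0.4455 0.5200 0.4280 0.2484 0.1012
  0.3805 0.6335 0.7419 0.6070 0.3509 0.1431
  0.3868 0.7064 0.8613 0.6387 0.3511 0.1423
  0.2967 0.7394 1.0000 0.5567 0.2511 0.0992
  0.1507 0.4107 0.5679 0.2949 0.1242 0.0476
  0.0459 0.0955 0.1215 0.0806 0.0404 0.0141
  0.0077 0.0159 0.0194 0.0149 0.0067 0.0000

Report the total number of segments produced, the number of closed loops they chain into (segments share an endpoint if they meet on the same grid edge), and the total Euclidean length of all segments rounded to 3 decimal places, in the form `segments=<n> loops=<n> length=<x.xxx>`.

cell (1,0): code 0100 → (1.953,1.000)–(2.000,0.940)
cell (1,1): code 1100 → (1.673,2.000)–(1.953,1.000)
cell (1,2): code 1000 → (2.000,2.924)–(1.673,2.000)
cell (2,0): code 0110 → (2.000,0.940)–(3.000,0.215)
cell (2,2): code 1101 → (2.039,3.000)–(2.000,2.924)
cell (2,3): code 1000 → (3.000,3.672)–(2.039,3.000)
cell (3,0): code 0110 → (3.000,0.215)–(4.000,0.151)
cell (3,3): code 1001 → (4.000,3.708)–(3.000,3.672)
cell (4,0): code 0110 → (4.000,0.151)–(5.000,0.312)
cell (4,3): code 1001 → (5.000,3.398)–(4.000,3.708)
cell (5,0): code 0010 → (5.000,0.312)–(5.926,1.000)
cell (5,1): code 0111 → (5.926,1.000)–(6.000,1.155)
cell (5,2): code 1011 → (6.000,2.487)–(5.465,3.000)
cell (5,3): code 0001 → (5.465,3.000)–(5.000,3.398)
cell (6,1): code 0010 → (6.000,1.155)–(6.298,2.000)
cell (6,2): code 0001 → (6.298,2.000)–(6.000,2.487)
total: 16 segments, chained into 1 closed loop(s), length Σ = 12.795543

segments=16 loops=1 length=12.796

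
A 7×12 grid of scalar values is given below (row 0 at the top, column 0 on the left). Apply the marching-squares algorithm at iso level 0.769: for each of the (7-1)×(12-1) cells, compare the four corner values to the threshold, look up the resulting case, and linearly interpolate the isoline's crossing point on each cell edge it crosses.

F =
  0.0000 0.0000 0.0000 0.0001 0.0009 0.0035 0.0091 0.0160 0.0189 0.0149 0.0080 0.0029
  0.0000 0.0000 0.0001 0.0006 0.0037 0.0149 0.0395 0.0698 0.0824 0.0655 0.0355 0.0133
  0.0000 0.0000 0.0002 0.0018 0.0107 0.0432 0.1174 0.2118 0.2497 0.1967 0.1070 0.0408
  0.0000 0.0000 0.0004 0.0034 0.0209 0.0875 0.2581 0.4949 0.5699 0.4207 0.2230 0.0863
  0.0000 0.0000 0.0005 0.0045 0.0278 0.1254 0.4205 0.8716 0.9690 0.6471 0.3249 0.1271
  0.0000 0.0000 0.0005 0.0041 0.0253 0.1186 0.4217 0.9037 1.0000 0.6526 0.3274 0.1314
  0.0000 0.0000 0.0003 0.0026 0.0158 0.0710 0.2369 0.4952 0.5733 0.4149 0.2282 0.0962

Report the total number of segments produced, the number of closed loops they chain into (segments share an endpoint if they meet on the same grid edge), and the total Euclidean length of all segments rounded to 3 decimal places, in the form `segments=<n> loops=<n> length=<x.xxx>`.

segments=8 loops=1 length=6.493

cell (3,6): code 0100 → (3.728,7.000)–(4.000,6.773)
cell (3,7): code 1100 → (3.499,8.000)–(3.728,7.000)
cell (3,8): code 1000 → (4.000,8.621)–(3.499,8.000)
cell (4,6): code 0110 → (4.000,6.773)–(5.000,6.721)
cell (4,8): code 1001 → (5.000,8.665)–(4.000,8.621)
cell (5,6): code 0010 → (5.000,6.721)–(5.330,7.000)
cell (5,7): code 0011 → (5.330,7.000)–(5.541,8.000)
cell (5,8): code 0001 → (5.541,8.000)–(5.000,8.665)
total: 8 segments, chained into 1 closed loop(s), length Σ = 6.493032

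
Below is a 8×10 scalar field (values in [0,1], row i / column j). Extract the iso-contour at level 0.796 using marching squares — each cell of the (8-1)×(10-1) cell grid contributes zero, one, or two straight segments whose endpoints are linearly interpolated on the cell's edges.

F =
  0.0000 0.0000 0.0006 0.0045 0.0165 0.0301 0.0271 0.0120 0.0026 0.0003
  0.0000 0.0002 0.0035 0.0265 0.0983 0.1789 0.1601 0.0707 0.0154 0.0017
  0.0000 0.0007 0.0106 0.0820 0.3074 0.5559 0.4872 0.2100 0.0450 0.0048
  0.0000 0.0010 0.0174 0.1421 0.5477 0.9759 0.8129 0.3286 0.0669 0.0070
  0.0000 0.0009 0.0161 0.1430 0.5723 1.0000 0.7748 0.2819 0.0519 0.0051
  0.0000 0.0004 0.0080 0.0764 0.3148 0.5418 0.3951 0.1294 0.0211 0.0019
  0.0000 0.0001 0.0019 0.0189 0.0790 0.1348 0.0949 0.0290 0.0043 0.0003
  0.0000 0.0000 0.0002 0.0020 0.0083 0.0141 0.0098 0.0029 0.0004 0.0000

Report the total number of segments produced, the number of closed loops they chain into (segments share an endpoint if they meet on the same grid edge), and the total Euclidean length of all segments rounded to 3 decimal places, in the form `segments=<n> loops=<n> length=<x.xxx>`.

cell (2,4): code 0100 → (2.572,5.000)–(3.000,4.580)
cell (2,5): code 1100 → (2.948,6.000)–(2.572,5.000)
cell (2,6): code 1000 → (3.000,6.035)–(2.948,6.000)
cell (3,4): code 0110 → (3.000,4.580)–(4.000,4.523)
cell (3,5): code 1011 → (4.000,5.906)–(3.444,6.000)
cell (3,6): code 0001 → (3.444,6.000)–(3.000,6.035)
cell (4,4): code 0010 → (4.000,4.523)–(4.445,5.000)
cell (4,5): code 0001 → (4.445,5.000)–(4.000,5.906)
total: 8 segments, chained into 1 closed loop(s), length Σ = 5.403747

segments=8 loops=1 length=5.404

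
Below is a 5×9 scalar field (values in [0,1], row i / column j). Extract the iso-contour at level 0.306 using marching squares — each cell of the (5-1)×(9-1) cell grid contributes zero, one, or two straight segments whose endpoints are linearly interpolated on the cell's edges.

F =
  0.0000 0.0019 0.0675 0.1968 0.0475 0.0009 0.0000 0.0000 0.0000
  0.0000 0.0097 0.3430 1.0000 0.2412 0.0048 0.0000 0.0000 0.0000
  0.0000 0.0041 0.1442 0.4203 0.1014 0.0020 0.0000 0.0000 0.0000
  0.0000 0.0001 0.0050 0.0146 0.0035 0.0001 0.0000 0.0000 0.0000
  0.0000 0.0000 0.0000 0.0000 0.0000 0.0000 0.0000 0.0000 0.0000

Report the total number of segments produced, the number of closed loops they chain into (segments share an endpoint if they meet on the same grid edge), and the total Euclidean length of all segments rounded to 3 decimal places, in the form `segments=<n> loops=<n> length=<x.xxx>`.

segments=8 loops=1 length=5.991

cell (0,1): code 0100 → (0.866,2.000)–(1.000,1.889)
cell (0,2): code 1100 → (0.136,3.000)–(0.866,2.000)
cell (0,3): code 1000 → (1.000,3.915)–(0.136,3.000)
cell (1,1): code 0010 → (1.000,1.889)–(1.186,2.000)
cell (1,2): code 0111 → (1.186,2.000)–(2.000,2.586)
cell (1,3): code 1001 → (2.000,3.358)–(1.000,3.915)
cell (2,2): code 0010 → (2.000,2.586)–(2.282,3.000)
cell (2,3): code 0001 → (2.282,3.000)–(2.000,3.358)
total: 8 segments, chained into 1 closed loop(s), length Σ = 5.990923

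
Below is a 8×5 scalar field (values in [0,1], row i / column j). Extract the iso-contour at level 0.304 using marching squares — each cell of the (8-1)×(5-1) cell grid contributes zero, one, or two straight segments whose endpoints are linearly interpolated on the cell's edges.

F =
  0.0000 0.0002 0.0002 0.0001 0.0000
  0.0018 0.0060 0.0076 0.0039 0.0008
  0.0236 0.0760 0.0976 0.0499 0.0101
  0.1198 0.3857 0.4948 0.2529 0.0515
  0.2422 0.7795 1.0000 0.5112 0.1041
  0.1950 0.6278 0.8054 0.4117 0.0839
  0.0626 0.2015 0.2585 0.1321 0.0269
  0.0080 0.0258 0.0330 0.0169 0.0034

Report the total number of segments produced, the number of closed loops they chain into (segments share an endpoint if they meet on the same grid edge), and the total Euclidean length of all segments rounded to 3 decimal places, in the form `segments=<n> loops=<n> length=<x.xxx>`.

segments=12 loops=1 length=10.489

cell (2,0): code 0100 → (2.736,1.000)–(3.000,0.693)
cell (2,1): code 1100 → (2.520,2.000)–(2.736,1.000)
cell (2,2): code 1000 → (3.000,2.789)–(2.520,2.000)
cell (3,0): code 0110 → (3.000,0.693)–(4.000,0.115)
cell (3,2): code 1101 → (3.198,3.000)–(3.000,2.789)
cell (3,3): code 1000 → (4.000,3.509)–(3.198,3.000)
cell (4,0): code 0110 → (4.000,0.115)–(5.000,0.252)
cell (4,3): code 1001 → (5.000,3.329)–(4.000,3.509)
cell (5,0): code 0010 → (5.000,0.252)–(5.760,1.000)
cell (5,1): code 0011 → (5.760,1.000)–(5.917,2.000)
cell (5,2): code 0011 → (5.917,2.000)–(5.385,3.000)
cell (5,3): code 0001 → (5.385,3.000)–(5.000,3.329)
total: 12 segments, chained into 1 closed loop(s), length Σ = 10.488677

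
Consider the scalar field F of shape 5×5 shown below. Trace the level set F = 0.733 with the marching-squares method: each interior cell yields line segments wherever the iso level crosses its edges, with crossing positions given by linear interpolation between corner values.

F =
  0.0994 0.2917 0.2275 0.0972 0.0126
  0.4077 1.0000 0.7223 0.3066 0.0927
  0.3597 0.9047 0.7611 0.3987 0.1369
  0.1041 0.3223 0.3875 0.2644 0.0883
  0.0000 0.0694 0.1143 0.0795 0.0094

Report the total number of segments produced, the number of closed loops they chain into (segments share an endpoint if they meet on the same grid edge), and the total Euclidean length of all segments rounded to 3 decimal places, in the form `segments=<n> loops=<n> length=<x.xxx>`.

cell (0,0): code 0100 → (0.623,1.000)–(1.000,0.549)
cell (0,1): code 1000 → (1.000,1.961)–(0.623,1.000)
cell (1,0): code 0110 → (1.000,0.549)–(2.000,0.685)
cell (1,1): code 1101 → (1.276,2.000)–(1.000,1.961)
cell (1,2): code 1000 → (2.000,2.078)–(1.276,2.000)
cell (2,0): code 0010 → (2.000,0.685)–(2.295,1.000)
cell (2,1): code 0011 → (2.295,1.000)–(2.075,2.000)
cell (2,2): code 0001 → (2.075,2.000)–(2.000,2.078)
total: 8 segments, chained into 1 closed loop(s), length Σ = 5.199667

segments=8 loops=1 length=5.200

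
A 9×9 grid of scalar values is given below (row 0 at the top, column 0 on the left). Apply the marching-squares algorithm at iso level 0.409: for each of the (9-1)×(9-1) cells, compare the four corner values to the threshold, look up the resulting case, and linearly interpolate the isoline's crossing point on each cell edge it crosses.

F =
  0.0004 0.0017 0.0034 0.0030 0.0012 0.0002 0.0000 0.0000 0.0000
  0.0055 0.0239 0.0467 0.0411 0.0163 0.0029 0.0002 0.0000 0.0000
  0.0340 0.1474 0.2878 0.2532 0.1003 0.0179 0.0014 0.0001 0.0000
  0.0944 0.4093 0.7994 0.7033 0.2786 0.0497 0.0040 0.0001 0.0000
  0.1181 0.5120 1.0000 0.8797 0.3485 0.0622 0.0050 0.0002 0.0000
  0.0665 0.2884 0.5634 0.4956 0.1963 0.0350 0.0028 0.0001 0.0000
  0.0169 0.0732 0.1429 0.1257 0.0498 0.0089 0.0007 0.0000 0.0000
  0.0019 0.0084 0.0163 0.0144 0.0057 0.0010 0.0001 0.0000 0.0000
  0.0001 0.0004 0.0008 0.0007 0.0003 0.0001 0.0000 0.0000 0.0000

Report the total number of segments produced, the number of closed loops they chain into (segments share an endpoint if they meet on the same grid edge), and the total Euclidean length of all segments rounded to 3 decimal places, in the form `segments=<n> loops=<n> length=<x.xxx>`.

segments=12 loops=1 length=9.710

cell (2,0): code 0100 → (2.999,1.000)–(3.000,0.999)
cell (2,1): code 1100 → (2.237,2.000)–(2.999,1.000)
cell (2,2): code 1100 → (2.346,3.000)–(2.237,2.000)
cell (2,3): code 1000 → (3.000,3.693)–(2.346,3.000)
cell (3,0): code 0110 → (3.000,0.999)–(4.000,0.739)
cell (3,3): code 1001 → (4.000,3.886)–(3.000,3.693)
cell (4,0): code 0010 → (4.000,0.739)–(4.461,1.000)
cell (4,1): code 0111 → (4.461,1.000)–(5.000,1.439)
cell (4,3): code 1001 → (5.000,3.289)–(4.000,3.886)
cell (5,1): code 0010 → (5.000,1.439)–(5.367,2.000)
cell (5,2): code 0011 → (5.367,2.000)–(5.234,3.000)
cell (5,3): code 0001 → (5.234,3.000)–(5.000,3.289)
total: 12 segments, chained into 1 closed loop(s), length Σ = 9.710485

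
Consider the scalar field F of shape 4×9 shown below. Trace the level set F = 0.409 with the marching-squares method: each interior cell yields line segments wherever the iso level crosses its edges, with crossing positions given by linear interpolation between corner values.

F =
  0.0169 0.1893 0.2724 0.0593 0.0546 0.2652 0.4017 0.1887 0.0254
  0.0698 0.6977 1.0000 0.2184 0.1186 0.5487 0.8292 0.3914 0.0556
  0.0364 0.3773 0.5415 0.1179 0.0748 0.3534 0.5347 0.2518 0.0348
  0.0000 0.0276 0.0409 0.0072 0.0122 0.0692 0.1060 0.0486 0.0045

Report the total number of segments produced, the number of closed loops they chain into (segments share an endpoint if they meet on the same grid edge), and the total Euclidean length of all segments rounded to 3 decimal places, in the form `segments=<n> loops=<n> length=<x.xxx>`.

segments=16 loops=2 length=13.143

cell (0,0): code 0100 → (0.432,1.000)–(1.000,0.540)
cell (0,1): code 1100 → (0.188,2.000)–(0.432,1.000)
cell (0,2): code 1000 → (1.000,2.756)–(0.188,2.000)
cell (0,4): code 0100 → (0.507,5.000)–(1.000,4.675)
cell (0,5): code 1100 → (0.017,6.000)–(0.507,5.000)
cell (0,6): code 1000 → (1.000,6.960)–(0.017,6.000)
cell (1,0): code 0010 → (1.000,0.540)–(1.901,1.000)
cell (1,1): code 0111 → (1.901,1.000)–(2.000,1.193)
cell (1,2): code 1001 → (2.000,2.313)–(1.000,2.756)
cell (1,4): code 0010 → (1.000,4.675)–(1.715,5.000)
cell (1,5): code 0111 → (1.715,5.000)–(2.000,5.307)
cell (1,6): code 1001 → (2.000,6.444)–(1.000,6.960)
cell (2,1): code 0010 → (2.000,1.193)–(2.265,2.000)
cell (2,2): code 0001 → (2.265,2.000)–(2.000,2.313)
cell (2,5): code 0010 → (2.000,5.307)–(2.293,6.000)
cell (2,6): code 0001 → (2.293,6.000)–(2.000,6.444)
total: 16 segments, chained into 2 closed loop(s), length Σ = 13.143103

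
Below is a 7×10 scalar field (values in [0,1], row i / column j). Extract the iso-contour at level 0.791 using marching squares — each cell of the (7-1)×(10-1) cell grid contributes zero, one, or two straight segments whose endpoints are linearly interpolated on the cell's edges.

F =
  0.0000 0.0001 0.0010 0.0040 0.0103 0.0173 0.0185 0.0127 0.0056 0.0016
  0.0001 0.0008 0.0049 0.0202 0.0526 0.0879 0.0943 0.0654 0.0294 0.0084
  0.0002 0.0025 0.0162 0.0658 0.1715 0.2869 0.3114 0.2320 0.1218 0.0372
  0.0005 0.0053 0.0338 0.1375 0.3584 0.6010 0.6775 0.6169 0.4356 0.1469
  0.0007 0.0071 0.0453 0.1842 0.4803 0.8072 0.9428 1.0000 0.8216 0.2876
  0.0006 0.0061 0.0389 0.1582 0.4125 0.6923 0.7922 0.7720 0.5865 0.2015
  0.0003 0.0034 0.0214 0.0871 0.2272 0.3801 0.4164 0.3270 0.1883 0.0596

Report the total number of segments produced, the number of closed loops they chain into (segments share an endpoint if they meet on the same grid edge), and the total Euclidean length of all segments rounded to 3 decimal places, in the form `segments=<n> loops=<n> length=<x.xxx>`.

segments=12 loops=1 length=7.299

cell (3,4): code 0100 → (3.921,5.000)–(4.000,4.950)
cell (3,5): code 1100 → (3.428,6.000)–(3.921,5.000)
cell (3,6): code 1100 → (3.454,7.000)–(3.428,6.000)
cell (3,7): code 1100 → (3.921,8.000)–(3.454,7.000)
cell (3,8): code 1000 → (4.000,8.057)–(3.921,8.000)
cell (4,4): code 0010 → (4.000,4.950)–(4.141,5.000)
cell (4,5): code 0111 → (4.141,5.000)–(5.000,5.988)
cell (4,6): code 1011 → (5.000,6.059)–(4.917,7.000)
cell (4,7): code 0011 → (4.917,7.000)–(4.130,8.000)
cell (4,8): code 0001 → (4.130,8.000)–(4.000,8.057)
cell (5,5): code 0010 → (5.000,5.988)–(5.003,6.000)
cell (5,6): code 0001 → (5.003,6.000)–(5.000,6.059)
total: 12 segments, chained into 1 closed loop(s), length Σ = 7.298923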